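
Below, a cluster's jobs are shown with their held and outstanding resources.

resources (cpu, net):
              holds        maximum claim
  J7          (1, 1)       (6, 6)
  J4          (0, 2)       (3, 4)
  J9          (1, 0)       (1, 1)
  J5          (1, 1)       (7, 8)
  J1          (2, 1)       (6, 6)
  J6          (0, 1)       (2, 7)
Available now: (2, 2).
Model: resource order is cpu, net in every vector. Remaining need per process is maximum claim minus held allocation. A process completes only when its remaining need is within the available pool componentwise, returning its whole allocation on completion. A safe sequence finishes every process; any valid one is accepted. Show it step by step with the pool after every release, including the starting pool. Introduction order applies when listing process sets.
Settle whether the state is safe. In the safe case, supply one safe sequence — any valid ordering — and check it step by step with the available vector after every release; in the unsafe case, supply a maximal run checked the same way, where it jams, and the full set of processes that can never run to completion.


UNSAFE.
Key observation: net is the bottleneck — with J9, J4 done the pool holds (3, 4), short of every remaining need.
Going as far as possible: J9, J4; after that, nothing fits. Verifying each step:
  pool = (2, 2)
  J9 needs (0, 1) <= (2, 2) -> finishes; pool += (1, 0) = (3, 2)
  J4 needs (3, 2) <= (3, 2) -> finishes; pool += (0, 2) = (3, 4)
  blocked: J7 wants (5, 5), pool (3, 4) — not enough cpu and net
  blocked: J5 wants (6, 7), pool (3, 4) — not enough cpu and net
  blocked: J1 wants (4, 5), pool (3, 4) — not enough cpu and net
  blocked: J6 wants (2, 6), pool (3, 4) — not enough net
Processes that can never finish: J7, J5, J1 and J6.


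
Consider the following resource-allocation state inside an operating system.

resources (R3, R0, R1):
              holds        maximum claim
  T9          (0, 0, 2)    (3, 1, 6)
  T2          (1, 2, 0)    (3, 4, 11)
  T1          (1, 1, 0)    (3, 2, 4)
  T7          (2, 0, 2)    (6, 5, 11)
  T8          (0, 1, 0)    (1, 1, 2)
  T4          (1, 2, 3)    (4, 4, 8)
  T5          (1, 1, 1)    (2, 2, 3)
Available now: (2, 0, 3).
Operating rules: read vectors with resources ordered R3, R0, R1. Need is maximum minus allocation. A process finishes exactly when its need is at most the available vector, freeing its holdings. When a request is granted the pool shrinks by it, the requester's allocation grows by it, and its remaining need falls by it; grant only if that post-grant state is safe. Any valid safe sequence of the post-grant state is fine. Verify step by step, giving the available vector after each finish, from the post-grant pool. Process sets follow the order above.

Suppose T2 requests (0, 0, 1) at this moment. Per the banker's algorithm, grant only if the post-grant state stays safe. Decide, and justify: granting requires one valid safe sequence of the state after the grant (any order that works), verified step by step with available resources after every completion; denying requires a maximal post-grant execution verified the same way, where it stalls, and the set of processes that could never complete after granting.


DENY: after the grant no complete ordering would exist.
Key observation: no order helps: past T8, T5, the free pool tops out at (3, 2, 3), below what each blocked process needs in R1.
After a pretend grant, a maximal execution: T8, T5 — then nothing else fits. Verifying each step:
  pool = (2, 0, 2)
  T8 needs (1, 0, 2) <= (2, 0, 2) -> finishes; pool += (0, 1, 0) = (2, 1, 2)
  T5 needs (1, 1, 2) <= (2, 1, 2) -> finishes; pool += (1, 1, 1) = (3, 2, 3)
  T9 cannot run: need (3, 1, 4) vs free (3, 2, 3) (insufficient R1)
  T2 cannot run: need (2, 2, 10) vs free (3, 2, 3) (insufficient R1)
  T1 cannot run: need (2, 1, 4) vs free (3, 2, 3) (insufficient R1)
  T7 cannot run: need (4, 5, 9) vs free (3, 2, 3) (insufficient R3, R0 and R1)
  T4 cannot run: need (3, 2, 5) vs free (3, 2, 3) (insufficient R1)
Had the request been granted, T9, T2, T1, T7 and T4 could never finish.


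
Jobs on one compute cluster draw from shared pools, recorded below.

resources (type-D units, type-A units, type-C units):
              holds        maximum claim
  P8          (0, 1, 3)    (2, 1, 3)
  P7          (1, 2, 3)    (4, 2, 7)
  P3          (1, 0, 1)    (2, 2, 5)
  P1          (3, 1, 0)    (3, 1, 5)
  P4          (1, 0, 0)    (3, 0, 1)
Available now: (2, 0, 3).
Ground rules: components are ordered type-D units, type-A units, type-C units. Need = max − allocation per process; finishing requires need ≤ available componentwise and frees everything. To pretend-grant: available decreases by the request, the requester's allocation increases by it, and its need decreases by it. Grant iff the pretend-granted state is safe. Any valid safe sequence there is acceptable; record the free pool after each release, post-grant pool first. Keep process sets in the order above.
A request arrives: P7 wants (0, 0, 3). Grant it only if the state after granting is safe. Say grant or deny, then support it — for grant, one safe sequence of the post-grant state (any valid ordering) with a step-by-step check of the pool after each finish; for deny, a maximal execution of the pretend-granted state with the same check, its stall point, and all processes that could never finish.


GRANT: granting preserves safety; a valid post-grant sequence is P8, P4, P7, P3, P1.
Key observation: after the grant the pool drops to (2, 0, 0), which still lets P8 finish first and unwind the rest.
Verifying the post-grant state step by step:
  pool = (2, 0, 0)
  P8 needs (2, 0, 0) <= (2, 0, 0) -> finishes; pool += (0, 1, 3) = (2, 1, 3)
  P4 needs (2, 0, 1) <= (2, 1, 3) -> finishes; pool += (1, 0, 0) = (3, 1, 3)
  P7 needs (3, 0, 1) <= (3, 1, 3) -> finishes; pool += (1, 2, 6) = (4, 3, 9)
  P3 needs (1, 2, 4) <= (4, 3, 9) -> finishes; pool += (1, 0, 1) = (5, 3, 10)
  P1 needs (0, 0, 5) <= (5, 3, 10) -> finishes; pool += (3, 1, 0) = (8, 4, 10)


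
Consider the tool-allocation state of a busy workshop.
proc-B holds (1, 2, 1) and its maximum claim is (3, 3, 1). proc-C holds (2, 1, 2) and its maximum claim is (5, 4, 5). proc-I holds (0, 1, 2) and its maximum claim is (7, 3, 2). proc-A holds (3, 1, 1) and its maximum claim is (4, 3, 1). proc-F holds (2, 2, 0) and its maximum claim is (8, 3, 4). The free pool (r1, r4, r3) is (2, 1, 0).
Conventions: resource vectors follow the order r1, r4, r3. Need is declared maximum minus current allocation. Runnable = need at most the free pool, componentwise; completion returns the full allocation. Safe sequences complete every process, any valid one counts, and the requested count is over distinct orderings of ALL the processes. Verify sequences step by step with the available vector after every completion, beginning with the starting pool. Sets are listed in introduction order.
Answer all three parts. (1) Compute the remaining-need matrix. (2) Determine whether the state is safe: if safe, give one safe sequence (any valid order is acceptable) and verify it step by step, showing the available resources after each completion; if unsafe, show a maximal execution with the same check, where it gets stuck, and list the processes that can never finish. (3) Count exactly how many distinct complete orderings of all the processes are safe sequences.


(1) Need matrix, components ordered r1, r4, r3:
  proc-B: (2, 1, 0)
  proc-C: (3, 3, 3)
  proc-I: (7, 2, 0)
  proc-A: (1, 2, 0)
  proc-F: (6, 1, 4)
(2) UNSAFE.
Key observation: after proc-B, proc-A the pool peaks at (6, 4, 2), and each blocked process is short somewhere: proc-C on r3; proc-I on r1; proc-F on r3.
Going as far as possible: proc-B, proc-A; after that, nothing fits. Step-by-step check:
  pool = (2, 1, 0)
  run proc-B (needs (2, 1, 0), free (2, 1, 0)); after release of (1, 2, 1) the pool is (3, 3, 1)
  run proc-A (needs (1, 2, 0), free (3, 3, 1)); after release of (3, 1, 1) the pool is (6, 4, 2)
  proc-C still needs (3, 3, 3) but only (6, 4, 2) is free — short on r3
  proc-I still needs (7, 2, 0) but only (6, 4, 2) is free — short on r1
  proc-F still needs (6, 1, 4) but only (6, 4, 2) is free — short on r3
Permanently blocked: proc-C, proc-I and proc-F.
(3) Exactly 0 of the possible complete orderings are safe sequences.


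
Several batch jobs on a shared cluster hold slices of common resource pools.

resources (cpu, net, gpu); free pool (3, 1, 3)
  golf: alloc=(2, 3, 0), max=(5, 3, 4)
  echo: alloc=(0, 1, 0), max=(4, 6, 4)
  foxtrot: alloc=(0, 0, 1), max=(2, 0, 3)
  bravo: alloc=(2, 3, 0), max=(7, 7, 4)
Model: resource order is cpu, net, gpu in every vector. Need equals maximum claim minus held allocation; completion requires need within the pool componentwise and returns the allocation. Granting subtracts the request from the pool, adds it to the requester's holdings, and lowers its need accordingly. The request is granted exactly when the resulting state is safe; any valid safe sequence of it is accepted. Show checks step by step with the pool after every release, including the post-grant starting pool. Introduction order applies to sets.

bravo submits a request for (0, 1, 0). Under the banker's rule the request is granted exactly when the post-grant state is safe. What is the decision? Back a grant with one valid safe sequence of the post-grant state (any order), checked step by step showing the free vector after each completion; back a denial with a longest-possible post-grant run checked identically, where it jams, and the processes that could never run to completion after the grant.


GRANT — the state after the grant stays safe, e.g. via foxtrot, golf, bravo, echo.
Key observation: with (3, 0, 3) left after the transfer, foxtrot can run at once — the state stays safe.
Verifying the post-grant state step by step:
  pool = (3, 0, 3)
  foxtrot needs (2, 0, 2) <= (3, 0, 3) -> finishes; pool += (0, 0, 1) = (3, 0, 4)
  golf needs (3, 0, 4) <= (3, 0, 4) -> finishes; pool += (2, 3, 0) = (5, 3, 4)
  bravo needs (5, 3, 4) <= (5, 3, 4) -> finishes; pool += (2, 4, 0) = (7, 7, 4)
  echo needs (4, 5, 4) <= (7, 7, 4) -> finishes; pool += (0, 1, 0) = (7, 8, 4)


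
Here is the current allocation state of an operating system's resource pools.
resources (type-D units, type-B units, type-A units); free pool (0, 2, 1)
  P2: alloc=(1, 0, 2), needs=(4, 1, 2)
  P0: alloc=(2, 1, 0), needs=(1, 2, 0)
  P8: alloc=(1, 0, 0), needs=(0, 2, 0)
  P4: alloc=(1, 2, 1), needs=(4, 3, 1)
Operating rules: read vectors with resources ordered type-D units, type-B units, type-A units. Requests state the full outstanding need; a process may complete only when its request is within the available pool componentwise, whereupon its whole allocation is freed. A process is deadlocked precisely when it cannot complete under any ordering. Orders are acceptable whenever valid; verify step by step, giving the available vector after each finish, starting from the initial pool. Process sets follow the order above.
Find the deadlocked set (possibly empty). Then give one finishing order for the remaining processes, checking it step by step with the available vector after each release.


Deadlocked: P2 and P4.
Key observation: once P8, P0 finish, the pool peaks at (3, 3, 1) — and every remaining process still needs more type-D units than that.
The rest can finish in the order P8, P0. Verifying each step:
  pool = (0, 2, 1)
  P8: need (0, 2, 0) fits (0, 2, 1); releases (1, 0, 0), pool now (1, 2, 1)
  P0: need (1, 2, 0) fits (1, 2, 1); releases (2, 1, 0), pool now (3, 3, 1)
None of the blocked processes ever fits:
  P2 cannot run: need (4, 1, 2) vs free (3, 3, 1) (insufficient type-D units and type-A units)
  P4 cannot run: need (4, 3, 1) vs free (3, 3, 1) (insufficient type-D units)


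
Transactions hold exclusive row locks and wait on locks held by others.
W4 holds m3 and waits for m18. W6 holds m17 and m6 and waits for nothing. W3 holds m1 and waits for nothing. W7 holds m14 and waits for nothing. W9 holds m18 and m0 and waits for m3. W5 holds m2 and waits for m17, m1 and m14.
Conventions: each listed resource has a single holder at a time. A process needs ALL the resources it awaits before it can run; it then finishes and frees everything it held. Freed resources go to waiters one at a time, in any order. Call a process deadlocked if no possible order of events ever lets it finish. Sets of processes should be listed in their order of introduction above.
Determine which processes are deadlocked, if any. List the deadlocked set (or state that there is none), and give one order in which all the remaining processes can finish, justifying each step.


Deadlocked: W4 and W9.
Key observation: the wait chain closes on itself along W4 -> W9 -> W4; no other process is dragged down with it.
The rest can finish in the order W6, W3, W7, W5.
Step-by-step check:
  run W6 (it waits on nothing); releases m17 and m6
  run W3 (it waits on nothing); releases m1
  run W7 (it waits on nothing); releases m14
  run W5 (all its waits — m17, m1 and m14 — are resolved); releases m2


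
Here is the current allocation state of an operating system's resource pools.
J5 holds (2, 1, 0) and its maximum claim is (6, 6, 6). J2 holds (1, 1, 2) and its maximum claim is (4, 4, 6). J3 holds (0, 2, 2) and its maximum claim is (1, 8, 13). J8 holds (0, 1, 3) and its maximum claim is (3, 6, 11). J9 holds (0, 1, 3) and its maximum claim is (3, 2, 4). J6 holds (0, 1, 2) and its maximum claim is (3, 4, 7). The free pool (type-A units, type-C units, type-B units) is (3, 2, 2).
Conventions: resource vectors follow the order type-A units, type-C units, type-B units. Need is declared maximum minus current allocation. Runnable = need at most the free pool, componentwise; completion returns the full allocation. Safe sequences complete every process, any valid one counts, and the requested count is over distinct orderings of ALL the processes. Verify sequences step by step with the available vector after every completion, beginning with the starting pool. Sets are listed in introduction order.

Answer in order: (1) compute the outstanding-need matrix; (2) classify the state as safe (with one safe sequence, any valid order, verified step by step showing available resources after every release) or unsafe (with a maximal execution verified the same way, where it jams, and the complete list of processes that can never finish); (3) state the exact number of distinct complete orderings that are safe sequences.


(1) Outstanding need per process (order type-A units, type-C units, type-B units):
  J5: (4, 5, 6)
  J2: (3, 3, 4)
  J3: (1, 6, 11)
  J8: (3, 5, 8)
  J9: (3, 1, 1)
  J6: (3, 3, 5)
(2) SAFE. One safe sequence: J9, J2, J6, J8, J5, J3.
Key observation: at J9 the run first touches a limit — (3, 1, 1) against (3, 2, 2), exact on a resource it actually requests.
Check, step by step:
  pool = (3, 2, 2)
  run J9 (needs (3, 1, 1), free (3, 2, 2)); after release of (0, 1, 3) the pool is (3, 3, 5)
  run J2 (needs (3, 3, 4), free (3, 3, 5)); after release of (1, 1, 2) the pool is (4, 4, 7)
  run J6 (needs (3, 3, 5), free (4, 4, 7)); after release of (0, 1, 2) the pool is (4, 5, 9)
  run J8 (needs (3, 5, 8), free (4, 5, 9)); after release of (0, 1, 3) the pool is (4, 6, 12)
  run J5 (needs (4, 5, 6), free (4, 6, 12)); after release of (2, 1, 0) the pool is (6, 7, 12)
  run J3 (needs (1, 6, 11), free (6, 7, 12)); after release of (0, 2, 2) the pool is (6, 9, 14)
(3) Precisely 6 of the possible complete orderings are safe sequences.


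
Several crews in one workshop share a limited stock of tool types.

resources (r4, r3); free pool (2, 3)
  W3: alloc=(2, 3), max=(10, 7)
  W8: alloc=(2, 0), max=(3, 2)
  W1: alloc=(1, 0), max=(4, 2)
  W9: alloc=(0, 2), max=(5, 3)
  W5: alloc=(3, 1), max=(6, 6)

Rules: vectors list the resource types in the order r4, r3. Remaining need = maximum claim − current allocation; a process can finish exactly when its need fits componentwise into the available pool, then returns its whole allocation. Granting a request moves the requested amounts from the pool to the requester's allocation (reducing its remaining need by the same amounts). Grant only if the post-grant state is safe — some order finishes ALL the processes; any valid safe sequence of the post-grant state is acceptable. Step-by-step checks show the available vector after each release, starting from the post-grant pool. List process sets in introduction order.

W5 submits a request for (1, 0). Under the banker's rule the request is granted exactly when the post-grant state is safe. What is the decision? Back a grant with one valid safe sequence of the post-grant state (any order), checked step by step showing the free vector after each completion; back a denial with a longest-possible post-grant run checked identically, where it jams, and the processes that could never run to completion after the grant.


DENY. Granting would leave the state unsafe.
Key observation: after W8, W1 the pool peaks at (4, 3), and each blocked process is short somewhere: W3 on r4, r3; W9 on r4; W5 on r3.
Pretend the grant happened; the run W8, W1 goes as far as possible. Step-by-step check:
  pool = (1, 3)
  run W8 (needs (1, 2), free (1, 3)); after release of (2, 0) the pool is (3, 3)
  run W1 (needs (3, 2), free (3, 3)); after release of (1, 0) the pool is (4, 3)
  W3 still needs (8, 4) but only (4, 3) is free — short on r4 and r3
  W9 still needs (5, 1) but only (4, 3) is free — short on r4
  W5 still needs (2, 5) but only (4, 3) is free — short on r3
Had the request been granted, W3, W9 and W5 could never finish.


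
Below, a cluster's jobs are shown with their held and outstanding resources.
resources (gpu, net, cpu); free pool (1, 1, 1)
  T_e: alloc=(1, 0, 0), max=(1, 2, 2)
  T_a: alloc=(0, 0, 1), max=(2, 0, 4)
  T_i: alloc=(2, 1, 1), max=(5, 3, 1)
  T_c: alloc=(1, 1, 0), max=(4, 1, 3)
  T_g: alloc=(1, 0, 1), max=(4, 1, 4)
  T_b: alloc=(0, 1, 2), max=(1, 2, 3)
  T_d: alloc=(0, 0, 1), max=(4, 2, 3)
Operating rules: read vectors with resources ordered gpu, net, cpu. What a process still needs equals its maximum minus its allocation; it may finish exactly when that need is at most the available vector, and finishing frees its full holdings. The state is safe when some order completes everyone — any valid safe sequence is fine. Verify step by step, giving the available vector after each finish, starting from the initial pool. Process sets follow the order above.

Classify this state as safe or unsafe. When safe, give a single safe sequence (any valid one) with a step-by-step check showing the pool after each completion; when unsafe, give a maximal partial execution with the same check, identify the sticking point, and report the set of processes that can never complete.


The state is UNSAFE.
Key observation: T_b, T_e, T_a can finish, but then (2, 2, 4) is all there is, and the blocked group's gpu demands exceed it.
A maximal execution: T_b, T_e, T_a — then nothing else fits. Walking it through:
  pool = (1, 1, 1)
  run T_b (needs (1, 1, 1), free (1, 1, 1)); after release of (0, 1, 2) the pool is (1, 2, 3)
  run T_e (needs (0, 2, 2), free (1, 2, 3)); after release of (1, 0, 0) the pool is (2, 2, 3)
  run T_a (needs (2, 0, 3), free (2, 2, 3)); after release of (0, 0, 1) the pool is (2, 2, 4)
  T_i cannot run: need (3, 2, 0) vs free (2, 2, 4) (insufficient gpu)
  T_c cannot run: need (3, 0, 3) vs free (2, 2, 4) (insufficient gpu)
  T_g cannot run: need (3, 1, 3) vs free (2, 2, 4) (insufficient gpu)
  T_d cannot run: need (4, 2, 2) vs free (2, 2, 4) (insufficient gpu)
Processes that can never finish: T_i, T_c, T_g and T_d.


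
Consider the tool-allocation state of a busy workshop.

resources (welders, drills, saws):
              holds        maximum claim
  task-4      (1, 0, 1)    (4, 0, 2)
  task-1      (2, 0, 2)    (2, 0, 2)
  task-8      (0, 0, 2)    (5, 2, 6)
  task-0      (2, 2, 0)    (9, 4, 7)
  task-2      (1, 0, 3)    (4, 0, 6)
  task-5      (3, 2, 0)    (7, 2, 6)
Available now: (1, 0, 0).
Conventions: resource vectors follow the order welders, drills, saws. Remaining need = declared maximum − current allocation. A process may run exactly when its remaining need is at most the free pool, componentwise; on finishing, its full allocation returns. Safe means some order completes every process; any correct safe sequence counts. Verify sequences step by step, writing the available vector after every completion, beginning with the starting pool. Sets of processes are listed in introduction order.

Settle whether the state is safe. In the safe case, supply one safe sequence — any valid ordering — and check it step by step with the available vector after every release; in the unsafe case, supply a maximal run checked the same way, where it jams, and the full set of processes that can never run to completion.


The state is SAFE; one workable sequence: task-1, task-4, task-2, task-5, task-8, task-0.
Key observation: reading the order forward, task-4 is the first process whose need (3, 0, 1) meets the free pool (3, 0, 2) exactly on a resource it requests.
Verifying each step:
  pool = (1, 0, 0)
  task-1: need (0, 0, 0) fits (1, 0, 0); releases (2, 0, 2), pool now (3, 0, 2)
  task-4: need (3, 0, 1) fits (3, 0, 2); releases (1, 0, 1), pool now (4, 0, 3)
  task-2: need (3, 0, 3) fits (4, 0, 3); releases (1, 0, 3), pool now (5, 0, 6)
  task-5: need (4, 0, 6) fits (5, 0, 6); releases (3, 2, 0), pool now (8, 2, 6)
  task-8: need (5, 2, 4) fits (8, 2, 6); releases (0, 0, 2), pool now (8, 2, 8)
  task-0: need (7, 2, 7) fits (8, 2, 8); releases (2, 2, 0), pool now (10, 4, 8)


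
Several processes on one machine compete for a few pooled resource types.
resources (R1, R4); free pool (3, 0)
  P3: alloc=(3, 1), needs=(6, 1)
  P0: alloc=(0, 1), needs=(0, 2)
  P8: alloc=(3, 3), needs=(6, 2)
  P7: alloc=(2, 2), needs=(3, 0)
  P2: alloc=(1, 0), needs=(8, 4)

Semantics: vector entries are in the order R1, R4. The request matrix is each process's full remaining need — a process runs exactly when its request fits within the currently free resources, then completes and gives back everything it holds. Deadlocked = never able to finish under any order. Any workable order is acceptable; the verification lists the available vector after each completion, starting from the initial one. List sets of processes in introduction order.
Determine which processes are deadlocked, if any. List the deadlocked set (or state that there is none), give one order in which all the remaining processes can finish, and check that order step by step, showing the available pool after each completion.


Deadlocked: P3, P8 and P2.
Key observation: the wall is R1: completing P7, P0 brings the pool only to (5, 3), and all the rest need more.
The rest can finish in the order P7, P0. Verifying each step:
  pool = (3, 0)
  P7: need (3, 0) fits (3, 0); releases (2, 2), pool now (5, 2)
  P0: need (0, 2) fits (5, 2); releases (0, 1), pool now (5, 3)
The blocked processes can never fit:
  P3 cannot run: need (6, 1) vs free (5, 3) (insufficient R1)
  P8 cannot run: need (6, 2) vs free (5, 3) (insufficient R1)
  P2 cannot run: need (8, 4) vs free (5, 3) (insufficient R1 and R4)


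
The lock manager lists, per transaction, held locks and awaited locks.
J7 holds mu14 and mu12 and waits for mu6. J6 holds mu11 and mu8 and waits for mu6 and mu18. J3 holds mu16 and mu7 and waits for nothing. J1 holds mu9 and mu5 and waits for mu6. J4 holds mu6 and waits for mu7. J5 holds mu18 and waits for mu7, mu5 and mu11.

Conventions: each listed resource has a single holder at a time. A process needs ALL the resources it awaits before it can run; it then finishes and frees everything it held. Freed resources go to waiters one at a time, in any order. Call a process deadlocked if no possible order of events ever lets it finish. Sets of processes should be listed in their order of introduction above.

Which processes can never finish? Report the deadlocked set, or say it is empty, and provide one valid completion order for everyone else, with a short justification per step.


The deadlocked set is J6 and J5.
Key observation: the waits loop around J6 -> J5 -> J6 with no way out; no other process is dragged down with it.
A valid finishing order for the others: J3, J4, J1, J7.
Verifying each step:
  run J3 (it waits on nothing); releases mu16 and mu7
  J4 waits on mu7 — all released -> runs and releases mu6
  J1 waits on mu6 — all released -> runs and releases mu9 and mu5
  J7 waits on mu6 — all released -> runs and releases mu14 and mu12


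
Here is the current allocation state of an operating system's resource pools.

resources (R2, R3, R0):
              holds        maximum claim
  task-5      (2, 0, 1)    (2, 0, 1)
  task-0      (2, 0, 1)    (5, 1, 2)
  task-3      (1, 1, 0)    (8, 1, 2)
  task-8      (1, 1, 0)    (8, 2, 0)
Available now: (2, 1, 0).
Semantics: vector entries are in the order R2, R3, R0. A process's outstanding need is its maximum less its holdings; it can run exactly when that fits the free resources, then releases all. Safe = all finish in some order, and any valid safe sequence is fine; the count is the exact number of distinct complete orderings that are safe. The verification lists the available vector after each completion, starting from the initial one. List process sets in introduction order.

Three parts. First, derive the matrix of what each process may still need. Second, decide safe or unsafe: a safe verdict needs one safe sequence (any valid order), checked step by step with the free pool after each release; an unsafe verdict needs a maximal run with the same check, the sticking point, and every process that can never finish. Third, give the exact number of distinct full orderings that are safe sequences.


(1) Remaining need (order R2, R3, R0):
  task-5: (0, 0, 0)
  task-0: (3, 1, 1)
  task-3: (7, 0, 2)
  task-8: (7, 1, 0)
(2) UNSAFE — no complete ordering exists.
Key observation: the wall is R2: completing task-5, task-0 brings the pool only to (6, 1, 2), and all the rest need more.
A maximal execution: task-5, task-0 — then nothing else fits. Walking it through:
  pool = (2, 1, 0)
  task-5 needs (0, 0, 0) <= (2, 1, 0) -> finishes; pool += (2, 0, 1) = (4, 1, 1)
  task-0 needs (3, 1, 1) <= (4, 1, 1) -> finishes; pool += (2, 0, 1) = (6, 1, 2)
  task-3 cannot run: need (7, 0, 2) vs free (6, 1, 2) (insufficient R2)
  task-8 cannot run: need (7, 1, 0) vs free (6, 1, 2) (insufficient R2)
Permanently blocked: task-3 and task-8.
(3) Precisely 0 of the possible complete orderings are safe sequences.


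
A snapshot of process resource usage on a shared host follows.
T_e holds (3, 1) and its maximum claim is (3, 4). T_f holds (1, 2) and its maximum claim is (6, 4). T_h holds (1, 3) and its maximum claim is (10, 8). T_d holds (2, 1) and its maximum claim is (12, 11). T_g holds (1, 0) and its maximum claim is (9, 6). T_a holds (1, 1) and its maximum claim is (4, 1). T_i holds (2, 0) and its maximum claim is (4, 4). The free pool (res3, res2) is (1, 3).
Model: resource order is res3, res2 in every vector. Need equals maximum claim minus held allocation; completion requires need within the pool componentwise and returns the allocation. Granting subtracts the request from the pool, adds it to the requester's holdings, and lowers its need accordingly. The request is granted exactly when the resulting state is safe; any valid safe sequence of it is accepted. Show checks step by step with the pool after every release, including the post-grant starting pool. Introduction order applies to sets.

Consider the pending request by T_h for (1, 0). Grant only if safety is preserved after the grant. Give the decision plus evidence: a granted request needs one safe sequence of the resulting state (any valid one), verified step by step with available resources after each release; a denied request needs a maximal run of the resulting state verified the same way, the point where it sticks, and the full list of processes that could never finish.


DENY: after the grant no complete ordering would exist.
Key observation: once T_e, T_i, T_f, T_a finish, the pool peaks at (7, 7) — and every remaining process still needs more res3 than that.
Pretend the grant happened; the run T_e, T_i, T_f, T_a goes as far as possible. Check, step by step:
  pool = (0, 3)
  T_e: need (0, 3) fits (0, 3); releases (3, 1), pool now (3, 4)
  T_i: need (2, 4) fits (3, 4); releases (2, 0), pool now (5, 4)
  T_f: need (5, 2) fits (5, 4); releases (1, 2), pool now (6, 6)
  T_a: need (3, 0) fits (6, 6); releases (1, 1), pool now (7, 7)
  T_h cannot run: need (8, 5) vs free (7, 7) (insufficient res3)
  T_d cannot run: need (10, 10) vs free (7, 7) (insufficient res3 and res2)
  T_g cannot run: need (8, 6) vs free (7, 7) (insufficient res3)
Post-grant, the permanently blocked set is T_h, T_d and T_g.


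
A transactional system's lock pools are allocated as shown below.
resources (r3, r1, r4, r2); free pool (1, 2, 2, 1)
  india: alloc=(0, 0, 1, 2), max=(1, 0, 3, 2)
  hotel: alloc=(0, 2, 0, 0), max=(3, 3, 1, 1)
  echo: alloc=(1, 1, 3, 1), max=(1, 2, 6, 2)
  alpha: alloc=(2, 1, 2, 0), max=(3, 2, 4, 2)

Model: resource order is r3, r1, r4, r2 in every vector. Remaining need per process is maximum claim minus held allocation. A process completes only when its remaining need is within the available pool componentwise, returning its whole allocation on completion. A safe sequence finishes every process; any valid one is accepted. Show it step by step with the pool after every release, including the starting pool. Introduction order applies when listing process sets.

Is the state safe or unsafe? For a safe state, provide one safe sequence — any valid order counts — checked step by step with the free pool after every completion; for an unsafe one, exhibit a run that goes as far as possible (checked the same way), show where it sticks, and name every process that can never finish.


SAFE, for example via the order india, alpha, echo, hotel.
Key observation: the order's first zero-slack moment is india ((1, 0, 2, 0) needed, (1, 2, 2, 1) free — a requested resource with nothing to spare).
Check, step by step:
  pool = (1, 2, 2, 1)
  run india (needs (1, 0, 2, 0), free (1, 2, 2, 1)); after release of (0, 0, 1, 2) the pool is (1, 2, 3, 3)
  run alpha (needs (1, 1, 2, 2), free (1, 2, 3, 3)); after release of (2, 1, 2, 0) the pool is (3, 3, 5, 3)
  run echo (needs (0, 1, 3, 1), free (3, 3, 5, 3)); after release of (1, 1, 3, 1) the pool is (4, 4, 8, 4)
  run hotel (needs (3, 1, 1, 1), free (4, 4, 8, 4)); after release of (0, 2, 0, 0) the pool is (4, 6, 8, 4)


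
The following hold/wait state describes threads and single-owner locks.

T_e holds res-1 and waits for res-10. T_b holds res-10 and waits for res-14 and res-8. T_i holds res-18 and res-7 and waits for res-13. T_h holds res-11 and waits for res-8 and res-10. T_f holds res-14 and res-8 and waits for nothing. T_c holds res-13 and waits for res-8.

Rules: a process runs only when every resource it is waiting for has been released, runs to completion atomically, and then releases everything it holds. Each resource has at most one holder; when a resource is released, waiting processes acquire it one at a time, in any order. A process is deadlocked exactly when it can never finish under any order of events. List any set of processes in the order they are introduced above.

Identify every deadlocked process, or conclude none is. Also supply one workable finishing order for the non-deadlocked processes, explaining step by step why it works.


The deadlocked set is empty.
Key observation: no waiting chain loops back on itself — every chain ends at a process that waits on nothing, so everyone eventually runs.
The rest can finish in the order T_f, T_b, T_c, T_e, T_i, T_h.
Walking it through:
  T_f: no waits; runs immediately, freeing res-14 and res-8
  run T_b (all its waits — res-14 and res-8 — are resolved); releases res-10
  run T_c (all its waits — res-8 — are resolved); releases res-13
  run T_e (all its waits — res-10 — are resolved); releases res-1
  run T_i (all its waits — res-13 — are resolved); releases res-18 and res-7
  run T_h (all its waits — res-8 and res-10 — are resolved); releases res-11


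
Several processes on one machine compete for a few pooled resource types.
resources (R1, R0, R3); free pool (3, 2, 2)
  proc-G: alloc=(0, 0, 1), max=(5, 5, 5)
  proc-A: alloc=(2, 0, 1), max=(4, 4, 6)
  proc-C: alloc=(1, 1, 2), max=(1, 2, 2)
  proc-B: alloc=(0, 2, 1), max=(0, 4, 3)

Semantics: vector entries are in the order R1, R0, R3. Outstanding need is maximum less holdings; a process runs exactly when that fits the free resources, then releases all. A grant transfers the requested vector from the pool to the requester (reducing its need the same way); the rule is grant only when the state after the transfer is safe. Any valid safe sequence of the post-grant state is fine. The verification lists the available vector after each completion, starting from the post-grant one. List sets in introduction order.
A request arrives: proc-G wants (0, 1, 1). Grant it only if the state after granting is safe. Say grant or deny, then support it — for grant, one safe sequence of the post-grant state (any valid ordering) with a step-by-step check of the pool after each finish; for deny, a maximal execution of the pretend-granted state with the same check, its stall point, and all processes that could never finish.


DENY: after the grant no complete ordering would exist.
Key observation: after proc-C, proc-B the pool peaks at (4, 4, 4), and each blocked process is short somewhere: proc-G on R1; proc-A on R3.
On the post-grant state, proc-C, proc-B is a maximal run — nothing extends it. Verifying each step:
  pool = (3, 1, 1)
  run proc-C (needs (0, 1, 0), free (3, 1, 1)); after release of (1, 1, 2) the pool is (4, 2, 3)
  run proc-B (needs (0, 2, 2), free (4, 2, 3)); after release of (0, 2, 1) the pool is (4, 4, 4)
  blocked: proc-G wants (5, 4, 3), pool (4, 4, 4) — not enough R1
  blocked: proc-A wants (2, 4, 5), pool (4, 4, 4) — not enough R3
Processes that could never finish after the grant: proc-G and proc-A.


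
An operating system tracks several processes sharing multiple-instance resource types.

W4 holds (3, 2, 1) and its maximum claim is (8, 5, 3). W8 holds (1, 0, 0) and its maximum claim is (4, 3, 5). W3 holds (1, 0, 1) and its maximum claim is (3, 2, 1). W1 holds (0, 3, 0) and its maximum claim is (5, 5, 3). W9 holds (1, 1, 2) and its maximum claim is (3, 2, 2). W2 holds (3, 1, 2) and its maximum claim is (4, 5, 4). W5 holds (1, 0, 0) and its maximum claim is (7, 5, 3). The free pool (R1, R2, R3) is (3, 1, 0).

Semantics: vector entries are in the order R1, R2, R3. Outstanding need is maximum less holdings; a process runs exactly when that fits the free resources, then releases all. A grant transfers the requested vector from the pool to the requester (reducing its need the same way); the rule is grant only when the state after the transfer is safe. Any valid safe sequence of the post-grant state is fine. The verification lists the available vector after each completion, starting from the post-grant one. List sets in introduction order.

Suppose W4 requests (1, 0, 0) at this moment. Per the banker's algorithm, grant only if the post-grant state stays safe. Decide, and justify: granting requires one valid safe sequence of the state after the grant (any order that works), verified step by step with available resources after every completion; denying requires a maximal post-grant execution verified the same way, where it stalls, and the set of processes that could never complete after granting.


DENY: after the grant no complete ordering would exist.
Key observation: after W9, W3 the pool peaks at (4, 2, 3), and each blocked process is short somewhere: W4 on R2; W8 on R2, R3; W1 on R1; W2 on R2; W5 on R1, R2.
After a pretend grant, a maximal execution: W9, W3 — then nothing else fits. Step-by-step check:
  pool = (2, 1, 0)
  W9 needs (2, 1, 0) <= (2, 1, 0) -> finishes; pool += (1, 1, 2) = (3, 2, 2)
  W3 needs (2, 2, 0) <= (3, 2, 2) -> finishes; pool += (1, 0, 1) = (4, 2, 3)
  W4 cannot run: need (4, 3, 2) vs free (4, 2, 3) (insufficient R2)
  W8 cannot run: need (3, 3, 5) vs free (4, 2, 3) (insufficient R2 and R3)
  W1 cannot run: need (5, 2, 3) vs free (4, 2, 3) (insufficient R1)
  W2 cannot run: need (1, 4, 2) vs free (4, 2, 3) (insufficient R2)
  W5 cannot run: need (6, 5, 3) vs free (4, 2, 3) (insufficient R1 and R2)
Had the request been granted, W4, W8, W1, W2 and W5 could never finish.


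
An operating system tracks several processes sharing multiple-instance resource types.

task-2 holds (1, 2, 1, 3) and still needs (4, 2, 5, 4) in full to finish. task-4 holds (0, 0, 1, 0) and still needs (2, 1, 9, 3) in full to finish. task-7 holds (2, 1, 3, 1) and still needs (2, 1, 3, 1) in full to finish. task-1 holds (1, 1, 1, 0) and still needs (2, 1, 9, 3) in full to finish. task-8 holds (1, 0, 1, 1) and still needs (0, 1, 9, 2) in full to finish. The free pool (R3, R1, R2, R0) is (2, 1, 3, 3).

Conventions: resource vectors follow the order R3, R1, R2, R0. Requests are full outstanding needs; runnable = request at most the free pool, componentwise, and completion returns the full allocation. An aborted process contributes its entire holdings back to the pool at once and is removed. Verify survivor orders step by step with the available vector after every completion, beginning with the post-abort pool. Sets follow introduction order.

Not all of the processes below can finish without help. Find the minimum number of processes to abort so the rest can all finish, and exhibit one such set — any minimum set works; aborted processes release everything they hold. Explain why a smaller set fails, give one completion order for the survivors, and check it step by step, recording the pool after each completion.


Abort task-1 and task-8.
Key observation: task-4 had no path to completion before; after the abort of task-1 and task-8 ((2, 1, 2, 1) returned), step 3 is where it fits.
No one abort is enough; case by case: task-2 alone leaves task-4 blocked (short on R2); task-4 alone leaves task-1 blocked (short on R2); task-7 alone leaves task-4 blocked (short on R2); task-1 alone leaves task-4 blocked (short on R2); task-8 alone leaves task-4 blocked (short on R2).
The survivors complete as task-7, task-2, task-4. Step-by-step check (starting from the post-abort pool):
  pool = (4, 2, 5, 4)
  task-7 needs (2, 1, 3, 1) <= (4, 2, 5, 4) -> finishes; pool += (2, 1, 3, 1) = (6, 3, 8, 5)
  task-2 needs (4, 2, 5, 4) <= (6, 3, 8, 5) -> finishes; pool += (1, 2, 1, 3) = (7, 5, 9, 8)
  task-4 needs (2, 1, 9, 3) <= (7, 5, 9, 8) -> finishes; pool += (0, 0, 1, 0) = (7, 5, 10, 8)


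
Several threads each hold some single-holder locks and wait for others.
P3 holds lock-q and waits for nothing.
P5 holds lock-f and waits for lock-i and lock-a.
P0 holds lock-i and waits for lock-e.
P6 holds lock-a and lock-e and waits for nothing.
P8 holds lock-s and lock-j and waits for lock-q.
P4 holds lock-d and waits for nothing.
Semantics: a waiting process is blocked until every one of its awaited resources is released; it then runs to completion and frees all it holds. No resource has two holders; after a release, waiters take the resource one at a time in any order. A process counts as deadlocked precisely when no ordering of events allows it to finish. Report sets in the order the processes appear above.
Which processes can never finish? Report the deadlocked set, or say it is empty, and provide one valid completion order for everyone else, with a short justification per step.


Nothing here is deadlocked.
Key observation: all waits point, directly or indirectly, at processes that can finish, so nothing is permanently blocked.
One completion order for the rest: P3, P6, P4, P0, P5, P8.
Step-by-step check:
  P3: no waits; runs immediately, freeing lock-q
  P6: no waits; runs immediately, freeing lock-a and lock-e
  P4: no waits; runs immediately, freeing lock-d
  run P0 (all its waits — lock-e — are resolved); releases lock-i
  run P5 (all its waits — lock-i and lock-a — are resolved); releases lock-f
  run P8 (all its waits — lock-q — are resolved); releases lock-s and lock-j


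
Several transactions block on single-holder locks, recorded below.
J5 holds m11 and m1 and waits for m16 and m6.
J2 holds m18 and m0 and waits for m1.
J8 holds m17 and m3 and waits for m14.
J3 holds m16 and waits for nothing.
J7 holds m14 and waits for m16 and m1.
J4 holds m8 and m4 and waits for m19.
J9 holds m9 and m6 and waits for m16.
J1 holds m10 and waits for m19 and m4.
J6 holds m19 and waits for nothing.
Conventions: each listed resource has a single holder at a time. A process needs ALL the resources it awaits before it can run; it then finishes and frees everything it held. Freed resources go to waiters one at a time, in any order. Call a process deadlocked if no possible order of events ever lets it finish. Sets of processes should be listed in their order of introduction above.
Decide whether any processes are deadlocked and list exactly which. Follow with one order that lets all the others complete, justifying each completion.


Nothing here is deadlocked.
Key observation: although several processes wait, no cycle exists — each chain bottoms out at a free runner.
A valid finishing order for the others: J6, J4, J3, J9, J5, J7, J8, J1, J2.
Step-by-step check:
  J6: no waits; runs immediately, freeing m19
  J4: everything it awaited (m19) is free; runs, freeing m8 and m4
  J3: no waits; runs immediately, freeing m16
  J9: everything it awaited (m16) is free; runs, freeing m9 and m6
  J5: everything it awaited (m16 and m6) is free; runs, freeing m11 and m1
  J7: everything it awaited (m16 and m1) is free; runs, freeing m14
  J8: everything it awaited (m14) is free; runs, freeing m17 and m3
  J1: everything it awaited (m19 and m4) is free; runs, freeing m10
  J2: everything it awaited (m1) is free; runs, freeing m18 and m0
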